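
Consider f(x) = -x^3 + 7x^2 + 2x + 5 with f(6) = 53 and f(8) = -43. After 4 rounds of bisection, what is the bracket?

x = 7 gives f = 19, positive; keep [7, 8]
x = 7.5 gives f = -8.125, negative; keep [7, 7.5]
x = 7.25 gives f = 6.359375, positive; keep [7.25, 7.5]
x = 7.375 gives f = -0.6465, negative; keep [7.25, 7.375]

[7.25, 7.375]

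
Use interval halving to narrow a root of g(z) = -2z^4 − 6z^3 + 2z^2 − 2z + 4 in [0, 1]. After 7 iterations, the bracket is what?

[0.78125, 0.7890625]

midpoint 0.5: g = 2.625 > 0 → [0.5, 1]
midpoint 0.75: g = 0.460938 > 0 → [0.75, 1]
midpoint 0.875: g = -1.410645 < 0 → [0.75, 0.875]
midpoint 0.8125: g = -0.3946 < 0 → [0.75, 0.8125]
midpoint 0.78125: g = 0.0521 > 0 → [0.78125, 0.8125]
midpoint 0.796875: g = -0.1663 < 0 → [0.78125, 0.796875]
midpoint 0.7890625: g = -0.0559 < 0 → [0.78125, 0.7890625]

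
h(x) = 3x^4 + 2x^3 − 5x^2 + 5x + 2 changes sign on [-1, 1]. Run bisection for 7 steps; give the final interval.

midpoint 0: h = 2 > 0 → [-1, 0]
midpoint -0.5: h = -1.8125 < 0 → [-0.5, 0]
midpoint -0.25: h = 0.417969 > 0 → [-0.5, -0.25]
midpoint -0.375: h = -0.6243 < 0 → [-0.375, -0.25]
midpoint -0.3125: h = -0.0832 < 0 → [-0.3125, -0.25]
midpoint -0.28125: h = 0.1725 > 0 → [-0.3125, -0.28125]
midpoint -0.296875: h = 0.0459 > 0 → [-0.3125, -0.296875]

[-0.3125, -0.296875]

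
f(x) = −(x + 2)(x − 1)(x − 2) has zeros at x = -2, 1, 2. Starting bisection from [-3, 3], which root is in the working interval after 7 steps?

f(0) = -4 < 0, so the root lies in [-3, 0]
f(-1.5) = -4.375 < 0, so the root lies in [-3, -1.5]
f(-2.25) = 3.453125 > 0, so the root lies in [-2.25, -1.5]
f(-1.875) = -1.3926 < 0, so the root lies in [-2.25, -1.875]
f(-2.0625) = 0.7776 > 0, so the root lies in [-2.0625, -1.875]
f(-1.96875) = -0.3682 < 0, so the root lies in [-2.0625, -1.96875]
f(-2.015625) = 0.1892 > 0, so the root lies in [-2.015625, -1.96875]

-2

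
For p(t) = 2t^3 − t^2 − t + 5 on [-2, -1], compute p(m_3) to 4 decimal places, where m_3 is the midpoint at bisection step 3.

-0.7148

p(-1.5) = -2.5 < 0, so the root lies in [-1.5, -1]
p(-1.25) = 0.78125 > 0, so the root lies in [-1.5, -1.25]
p(-1.375) = -0.714844 < 0, so the root lies in [-1.375, -1.25]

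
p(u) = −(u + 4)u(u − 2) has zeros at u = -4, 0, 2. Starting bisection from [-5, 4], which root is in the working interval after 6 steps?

-4

p(-0.5) = -4.375 < 0, so the root lies in [-5, -0.5]
p(-2.75) = -16.328125 < 0, so the root lies in [-5, -2.75]
p(-3.875) = -2.845703 < 0, so the root lies in [-5, -3.875]
p(-4.4375) = 12.4978 > 0, so the root lies in [-4.4375, -3.875]
p(-4.15625) = 3.998 > 0, so the root lies in [-4.15625, -3.875]
p(-4.015625) = 0.3774 > 0, so the root lies in [-4.015625, -3.875]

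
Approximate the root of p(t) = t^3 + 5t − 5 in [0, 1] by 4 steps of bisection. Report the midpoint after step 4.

t = 0.5 gives p = -2.375, negative; keep [0.5, 1]
t = 0.75 gives p = -0.828125, negative; keep [0.75, 1]
t = 0.875 gives p = 0.044922, positive; keep [0.75, 0.875]
t = 0.8125 gives p = -0.4011, negative; keep [0.8125, 0.875]

0.8125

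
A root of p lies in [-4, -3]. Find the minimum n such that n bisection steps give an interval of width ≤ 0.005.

Width after n steps is 1/2^n. Need 2^n ≥ 1/0.005 = 200.
2^7 = 128 < 200 ≤ 2^8 = 256, so n = 8.

8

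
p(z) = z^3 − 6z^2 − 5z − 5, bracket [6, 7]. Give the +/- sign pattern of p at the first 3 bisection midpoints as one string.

p(6.5) = -16.375 < 0, so the root lies in [6.5, 7]
p(6.75) = -4.578125 < 0, so the root lies in [6.75, 7]
p(6.875) = 1.982422 > 0, so the root lies in [6.75, 6.875]

--+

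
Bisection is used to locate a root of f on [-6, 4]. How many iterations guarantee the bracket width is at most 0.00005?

Width after n steps is 10/2^n. Need 2^n ≥ 10/0.00005 = 200000.
2^17 = 131072 < 200000 ≤ 2^18 = 262144, so n = 18.

18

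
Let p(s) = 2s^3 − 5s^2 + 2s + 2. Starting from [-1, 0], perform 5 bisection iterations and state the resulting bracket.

m = -0.5, p(m) = -0.5 (−); new bracket [-0.5, 0]
m = -0.25, p(m) = 1.15625 (+); new bracket [-0.5, -0.25]
m = -0.375, p(m) = 0.441406 (+); new bracket [-0.5, -0.375]
m = -0.4375, p(m) = 0.0005 (+); new bracket [-0.5, -0.4375]
m = -0.46875, p(m) = -0.2421 (−); new bracket [-0.46875, -0.4375]

[-0.46875, -0.4375]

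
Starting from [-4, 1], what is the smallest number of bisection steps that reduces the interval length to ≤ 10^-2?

Width after n steps is 5/2^n. Need 2^n ≥ 5/10^-2 = 500.
2^8 = 256 < 500 ≤ 2^9 = 512, so n = 9.

9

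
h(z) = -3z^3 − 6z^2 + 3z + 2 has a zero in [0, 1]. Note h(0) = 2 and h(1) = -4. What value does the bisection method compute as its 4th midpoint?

m = 0.5, h(m) = 1.625 (+); new bracket [0.5, 1]
m = 0.75, h(m) = -0.390625 (−); new bracket [0.5, 0.75]
m = 0.625, h(m) = 0.798828 (+); new bracket [0.625, 0.75]
m = 0.6875, h(m) = 0.2517 (+); new bracket [0.6875, 0.75]

0.6875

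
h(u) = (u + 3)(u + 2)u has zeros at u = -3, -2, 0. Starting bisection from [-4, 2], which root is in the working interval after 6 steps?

0

midpoint -1: h = -2 < 0 → [-1, 2]
midpoint 0.5: h = 4.375 > 0 → [-1, 0.5]
midpoint -0.25: h = -1.203125 < 0 → [-0.25, 0.5]
midpoint 0.125: h = 0.8301 > 0 → [-0.25, 0.125]
midpoint -0.0625: h = -0.3557 < 0 → [-0.0625, 0.125]
midpoint 0.03125: h = 0.1924 > 0 → [-0.0625, 0.03125]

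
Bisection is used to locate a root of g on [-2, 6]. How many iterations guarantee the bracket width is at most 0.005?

11

Width after n steps is 8/2^n. Need 2^n ≥ 8/0.005 = 1600.
2^10 = 1024 < 1600 ≤ 2^11 = 2048, so n = 11.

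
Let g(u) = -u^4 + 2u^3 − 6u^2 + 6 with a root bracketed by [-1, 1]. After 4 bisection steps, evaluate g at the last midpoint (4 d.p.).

-0.5198

m = 0, g(m) = 6 (+); new bracket [-1, 0]
m = -0.5, g(m) = 4.1875 (+); new bracket [-1, -0.5]
m = -0.75, g(m) = 1.464844 (+); new bracket [-1, -0.75]
m = -0.875, g(m) = -0.5198 (−); new bracket [-0.875, -0.75]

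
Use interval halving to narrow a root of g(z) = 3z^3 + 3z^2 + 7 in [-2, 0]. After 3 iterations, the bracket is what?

[-2, -1.75]

g(-1) = 7 > 0, so the root lies in [-2, -1]
g(-1.5) = 3.625 > 0, so the root lies in [-2, -1.5]
g(-1.75) = 0.109375 > 0, so the root lies in [-2, -1.75]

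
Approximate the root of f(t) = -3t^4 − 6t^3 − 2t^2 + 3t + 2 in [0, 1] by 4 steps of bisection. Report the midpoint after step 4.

0.6875

m = 0.5, f(m) = 2.0625 (+); new bracket [0.5, 1]
m = 0.75, f(m) = -0.355469 (−); new bracket [0.5, 0.75]
m = 0.625, f(m) = 1.171143 (+); new bracket [0.625, 0.75]
m = 0.6875, f(m) = 0.4973 (+); new bracket [0.6875, 0.75]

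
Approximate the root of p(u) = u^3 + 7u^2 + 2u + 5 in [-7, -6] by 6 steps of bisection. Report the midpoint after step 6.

u = -6.5 gives p = 13.125, positive; keep [-7, -6.5]
u = -6.75 gives p = 2.890625, positive; keep [-7, -6.75]
u = -6.875 gives p = -2.841797, negative; keep [-6.875, -6.75]
u = -6.8125 gives p = 0.0769, positive; keep [-6.875, -6.8125]
u = -6.84375 gives p = -1.3692, negative; keep [-6.84375, -6.8125]
u = -6.828125 gives p = -0.6429, negative; keep [-6.828125, -6.8125]

-6.828125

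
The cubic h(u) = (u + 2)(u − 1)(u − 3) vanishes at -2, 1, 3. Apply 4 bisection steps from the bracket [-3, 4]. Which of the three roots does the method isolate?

m = 0.5, h(m) = 3.125 (+); new bracket [-3, 0.5]
m = -1.25, h(m) = 7.171875 (+); new bracket [-3, -1.25]
m = -2.125, h(m) = -2.001953 (−); new bracket [-2.125, -1.25]
m = -1.6875, h(m) = 3.9368 (+); new bracket [-2.125, -1.6875]

-2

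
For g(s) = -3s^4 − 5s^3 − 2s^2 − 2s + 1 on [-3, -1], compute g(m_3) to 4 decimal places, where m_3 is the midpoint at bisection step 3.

s = -2 gives g = -11, negative; keep [-2, -1]
s = -1.5 gives g = 1.1875, positive; keep [-2, -1.5]
s = -1.75 gives g = -2.964844, negative; keep [-1.75, -1.5]

-2.9648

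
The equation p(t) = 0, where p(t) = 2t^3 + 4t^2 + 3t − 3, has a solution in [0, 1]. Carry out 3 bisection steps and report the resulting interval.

[0.5, 0.625]

midpoint 0.5: p = -0.25 < 0 → [0.5, 1]
midpoint 0.75: p = 2.34375 > 0 → [0.5, 0.75]
midpoint 0.625: p = 0.925781 > 0 → [0.5, 0.625]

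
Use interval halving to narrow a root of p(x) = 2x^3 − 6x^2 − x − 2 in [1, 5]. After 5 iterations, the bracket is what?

[3.125, 3.25]

x = 3 gives p = -5, negative; keep [3, 5]
x = 4 gives p = 26, positive; keep [3, 4]
x = 3.5 gives p = 6.75, positive; keep [3, 3.5]
x = 3.25 gives p = 0.0312, positive; keep [3, 3.25]
x = 3.125 gives p = -2.6836, negative; keep [3.125, 3.25]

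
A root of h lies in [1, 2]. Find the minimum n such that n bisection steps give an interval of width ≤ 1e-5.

17

Width after n steps is 1/2^n. Need 2^n ≥ 1/1e-5 = 100000.
2^16 = 65536 < 100000 ≤ 2^17 = 131072, so n = 17.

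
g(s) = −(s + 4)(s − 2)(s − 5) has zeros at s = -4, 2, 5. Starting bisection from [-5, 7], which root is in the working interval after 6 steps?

midpoint 1: g = -20 < 0 → [-5, 1]
midpoint -2: g = -56 < 0 → [-5, -2]
midpoint -3.5: g = -23.375 < 0 → [-5, -3.5]
midpoint -4.25: g = 14.4531 > 0 → [-4.25, -3.5]
midpoint -3.875: g = -6.5176 < 0 → [-4.25, -3.875]
midpoint -4.0625: g = 3.4338 > 0 → [-4.0625, -3.875]

-4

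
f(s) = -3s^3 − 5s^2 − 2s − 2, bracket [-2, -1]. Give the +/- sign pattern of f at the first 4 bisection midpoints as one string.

-+++

midpoint -1.5: f = -0.125 < 0 → [-2, -1.5]
midpoint -1.75: f = 2.265625 > 0 → [-1.75, -1.5]
midpoint -1.625: f = 0.919922 > 0 → [-1.625, -1.5]
midpoint -1.5625: f = 0.3621 > 0 → [-1.5625, -1.5]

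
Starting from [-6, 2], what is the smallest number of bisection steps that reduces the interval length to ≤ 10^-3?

Width after n steps is 8/2^n. Need 2^n ≥ 8/10^-3 = 8000.
2^12 = 4096 < 8000 ≤ 2^13 = 8192, so n = 13.

13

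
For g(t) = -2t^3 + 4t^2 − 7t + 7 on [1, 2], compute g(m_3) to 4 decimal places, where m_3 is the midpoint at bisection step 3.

-0.2617

m = 1.5, g(m) = -1.25 (−); new bracket [1, 1.5]
m = 1.25, g(m) = 0.59375 (+); new bracket [1.25, 1.5]
m = 1.375, g(m) = -0.261719 (−); new bracket [1.25, 1.375]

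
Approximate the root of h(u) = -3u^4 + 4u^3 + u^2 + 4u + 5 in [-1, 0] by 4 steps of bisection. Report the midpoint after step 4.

-0.6875

h(-0.5) = 2.5625 > 0, so the root lies in [-1, -0.5]
h(-0.75) = -0.074219 < 0, so the root lies in [-0.75, -0.5]
h(-0.625) = 1.456299 > 0, so the root lies in [-0.75, -0.625]
h(-0.6875) = 0.7526 > 0, so the root lies in [-0.75, -0.6875]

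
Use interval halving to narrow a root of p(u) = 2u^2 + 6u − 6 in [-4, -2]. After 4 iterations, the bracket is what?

[-3.875, -3.75]

p(-3) = -6 < 0, so the root lies in [-4, -3]
p(-3.5) = -2.5 < 0, so the root lies in [-4, -3.5]
p(-3.75) = -0.375 < 0, so the root lies in [-4, -3.75]
p(-3.875) = 0.7812 > 0, so the root lies in [-3.875, -3.75]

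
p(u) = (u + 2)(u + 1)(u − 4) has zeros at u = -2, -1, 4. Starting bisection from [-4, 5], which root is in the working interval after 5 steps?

4

u = 0.5 gives p = -13.125, negative; keep [0.5, 5]
u = 2.75 gives p = -22.265625, negative; keep [2.75, 5]
u = 3.875 gives p = -3.580078, negative; keep [3.875, 5]
u = 4.4375 gives p = 15.3142, positive; keep [3.875, 4.4375]
u = 4.15625 gives p = 4.9599, positive; keep [3.875, 4.15625]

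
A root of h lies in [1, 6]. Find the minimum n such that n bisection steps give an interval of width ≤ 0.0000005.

24

Width after n steps is 5/2^n. Need 2^n ≥ 5/0.0000005 = 10000000.
2^23 = 8388608 < 10000000 ≤ 2^24 = 16777216, so n = 24.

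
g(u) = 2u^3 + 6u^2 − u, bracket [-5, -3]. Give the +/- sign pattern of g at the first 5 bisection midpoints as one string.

u = -4 gives g = -28, negative; keep [-4, -3]
u = -3.5 gives g = -8.75, negative; keep [-3.5, -3]
u = -3.25 gives g = -2.03125, negative; keep [-3.25, -3]
u = -3.125 gives g = 0.6836, positive; keep [-3.25, -3.125]
u = -3.1875 gives g = -0.6226, negative; keep [-3.1875, -3.125]

---+-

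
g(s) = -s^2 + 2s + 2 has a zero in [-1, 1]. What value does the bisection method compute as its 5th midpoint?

-0.6875

midpoint 0: g = 2 > 0 → [-1, 0]
midpoint -0.5: g = 0.75 > 0 → [-1, -0.5]
midpoint -0.75: g = -0.0625 < 0 → [-0.75, -0.5]
midpoint -0.625: g = 0.3594 > 0 → [-0.75, -0.625]
midpoint -0.6875: g = 0.1523 > 0 → [-0.75, -0.6875]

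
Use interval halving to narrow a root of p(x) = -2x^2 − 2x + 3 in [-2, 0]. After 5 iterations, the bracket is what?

[-1.875, -1.8125]

p(-1) = 3 > 0, so the root lies in [-2, -1]
p(-1.5) = 1.5 > 0, so the root lies in [-2, -1.5]
p(-1.75) = 0.375 > 0, so the root lies in [-2, -1.75]
p(-1.875) = -0.2812 < 0, so the root lies in [-1.875, -1.75]
p(-1.8125) = 0.0547 > 0, so the root lies in [-1.875, -1.8125]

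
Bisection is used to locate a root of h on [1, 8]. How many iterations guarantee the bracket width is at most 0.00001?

Width after n steps is 7/2^n. Need 2^n ≥ 7/0.00001 = 700000.
2^19 = 524288 < 700000 ≤ 2^20 = 1048576, so n = 20.

20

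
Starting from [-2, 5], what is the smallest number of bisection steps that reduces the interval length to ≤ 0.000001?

23

Width after n steps is 7/2^n. Need 2^n ≥ 7/0.000001 = 7000000.
2^22 = 4194304 < 7000000 ≤ 2^23 = 8388608, so n = 23.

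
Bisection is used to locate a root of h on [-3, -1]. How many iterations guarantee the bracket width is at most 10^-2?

Width after n steps is 2/2^n. Need 2^n ≥ 2/10^-2 = 200.
2^7 = 128 < 200 ≤ 2^8 = 256, so n = 8.

8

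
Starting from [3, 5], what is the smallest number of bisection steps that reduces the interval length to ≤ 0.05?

6

Width after n steps is 2/2^n. Need 2^n ≥ 2/0.05 = 40.
2^5 = 32 < 40 ≤ 2^6 = 64, so n = 6.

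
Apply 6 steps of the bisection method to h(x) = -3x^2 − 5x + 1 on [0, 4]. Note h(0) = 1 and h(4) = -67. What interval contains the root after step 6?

[0.125, 0.1875]

x = 2 gives h = -21, negative; keep [0, 2]
x = 1 gives h = -7, negative; keep [0, 1]
x = 0.5 gives h = -2.25, negative; keep [0, 0.5]
x = 0.25 gives h = -0.4375, negative; keep [0, 0.25]
x = 0.125 gives h = 0.3281, positive; keep [0.125, 0.25]
x = 0.1875 gives h = -0.043, negative; keep [0.125, 0.1875]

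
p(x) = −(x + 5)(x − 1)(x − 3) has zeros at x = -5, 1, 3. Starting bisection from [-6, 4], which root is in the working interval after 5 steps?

x = -1 gives p = -32, negative; keep [-6, -1]
x = -3.5 gives p = -43.875, negative; keep [-6, -3.5]
x = -4.75 gives p = -11.140625, negative; keep [-6, -4.75]
x = -5.375 gives p = 20.0215, positive; keep [-5.375, -4.75]
x = -5.0625 gives p = 3.0549, positive; keep [-5.0625, -4.75]

-5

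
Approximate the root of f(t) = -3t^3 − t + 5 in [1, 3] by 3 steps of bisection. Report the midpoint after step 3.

m = 2, f(m) = -21 (−); new bracket [1, 2]
m = 1.5, f(m) = -6.625 (−); new bracket [1, 1.5]
m = 1.25, f(m) = -2.109375 (−); new bracket [1, 1.25]

1.25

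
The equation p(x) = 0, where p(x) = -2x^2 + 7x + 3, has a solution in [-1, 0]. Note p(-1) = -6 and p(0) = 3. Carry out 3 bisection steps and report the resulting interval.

m = -0.5, p(m) = -1 (−); new bracket [-0.5, 0]
m = -0.25, p(m) = 1.125 (+); new bracket [-0.5, -0.25]
m = -0.375, p(m) = 0.09375 (+); new bracket [-0.5, -0.375]

[-0.5, -0.375]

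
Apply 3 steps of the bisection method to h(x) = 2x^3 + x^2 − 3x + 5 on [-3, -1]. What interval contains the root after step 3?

midpoint -2: h = -1 < 0 → [-2, -1]
midpoint -1.5: h = 5 > 0 → [-2, -1.5]
midpoint -1.75: h = 2.59375 > 0 → [-2, -1.75]

[-2, -1.75]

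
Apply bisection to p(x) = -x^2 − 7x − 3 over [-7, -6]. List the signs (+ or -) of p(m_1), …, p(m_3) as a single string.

+--

p(-6.5) = 0.25 > 0, so the root lies in [-7, -6.5]
p(-6.75) = -1.3125 < 0, so the root lies in [-6.75, -6.5]
p(-6.625) = -0.515625 < 0, so the root lies in [-6.625, -6.5]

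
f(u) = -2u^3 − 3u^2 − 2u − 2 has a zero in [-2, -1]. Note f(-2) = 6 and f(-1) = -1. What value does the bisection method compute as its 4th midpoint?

-1.3125

u = -1.5 gives f = 1, positive; keep [-1.5, -1]
u = -1.25 gives f = -0.28125, negative; keep [-1.5, -1.25]
u = -1.375 gives f = 0.277344, positive; keep [-1.375, -1.25]
u = -1.3125 gives f = -0.021, negative; keep [-1.375, -1.3125]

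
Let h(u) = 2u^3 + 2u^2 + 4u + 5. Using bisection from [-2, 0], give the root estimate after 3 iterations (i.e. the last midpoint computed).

midpoint -1: h = 1 > 0 → [-2, -1]
midpoint -1.5: h = -3.25 < 0 → [-1.5, -1]
midpoint -1.25: h = -0.78125 < 0 → [-1.25, -1]

-1.25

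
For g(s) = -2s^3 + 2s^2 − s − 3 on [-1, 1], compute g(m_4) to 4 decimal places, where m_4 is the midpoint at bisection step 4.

m = 0, g(m) = -3 (−); new bracket [-1, 0]
m = -0.5, g(m) = -1.75 (−); new bracket [-1, -0.5]
m = -0.75, g(m) = -0.28125 (−); new bracket [-1, -0.75]
m = -0.875, g(m) = 0.7461 (+); new bracket [-0.875, -0.75]

0.7461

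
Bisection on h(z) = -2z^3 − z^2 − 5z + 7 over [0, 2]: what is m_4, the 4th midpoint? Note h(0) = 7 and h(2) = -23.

0.875

m = 1, h(m) = -1 (−); new bracket [0, 1]
m = 0.5, h(m) = 4 (+); new bracket [0.5, 1]
m = 0.75, h(m) = 1.84375 (+); new bracket [0.75, 1]
m = 0.875, h(m) = 0.5195 (+); new bracket [0.875, 1]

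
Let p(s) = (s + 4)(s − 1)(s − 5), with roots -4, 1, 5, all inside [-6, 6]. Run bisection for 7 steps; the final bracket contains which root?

-4

midpoint 0: p = 20 > 0 → [-6, 0]
midpoint -3: p = 32 > 0 → [-6, -3]
midpoint -4.5: p = -26.125 < 0 → [-4.5, -3]
midpoint -3.75: p = 10.3906 > 0 → [-4.5, -3.75]
midpoint -4.125: p = -5.8457 < 0 → [-4.125, -3.75]
midpoint -3.9375: p = 2.7581 > 0 → [-4.125, -3.9375]
midpoint -4.03125: p = -1.42 < 0 → [-4.03125, -3.9375]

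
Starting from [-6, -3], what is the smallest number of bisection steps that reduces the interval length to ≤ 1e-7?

Width after n steps is 3/2^n. Need 2^n ≥ 3/1e-7 = 30000000.
2^24 = 16777216 < 30000000 ≤ 2^25 = 33554432, so n = 25.

25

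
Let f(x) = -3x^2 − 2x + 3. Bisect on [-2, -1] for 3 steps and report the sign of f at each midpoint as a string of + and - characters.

-++

m = -1.5, f(m) = -0.75 (−); new bracket [-1.5, -1]
m = -1.25, f(m) = 0.8125 (+); new bracket [-1.5, -1.25]
m = -1.375, f(m) = 0.078125 (+); new bracket [-1.5, -1.375]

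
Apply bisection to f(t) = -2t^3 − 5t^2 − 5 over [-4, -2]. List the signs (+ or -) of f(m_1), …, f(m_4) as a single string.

+--+

f(-3) = 4 > 0, so the root lies in [-3, -2]
f(-2.5) = -5 < 0, so the root lies in [-3, -2.5]
f(-2.75) = -1.21875 < 0, so the root lies in [-3, -2.75]
f(-2.875) = 1.1992 > 0, so the root lies in [-2.875, -2.75]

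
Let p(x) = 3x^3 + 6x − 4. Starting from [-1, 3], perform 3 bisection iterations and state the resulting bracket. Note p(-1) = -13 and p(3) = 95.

midpoint 1: p = 5 > 0 → [-1, 1]
midpoint 0: p = -4 < 0 → [0, 1]
midpoint 0.5: p = -0.625 < 0 → [0.5, 1]

[0.5, 1]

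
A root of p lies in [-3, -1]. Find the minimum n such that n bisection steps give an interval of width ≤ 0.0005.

Width after n steps is 2/2^n. Need 2^n ≥ 2/0.0005 = 4000.
2^11 = 2048 < 4000 ≤ 2^12 = 4096, so n = 12.

12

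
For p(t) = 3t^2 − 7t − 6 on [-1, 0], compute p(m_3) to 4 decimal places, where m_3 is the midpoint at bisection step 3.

-0.4531

t = -0.5 gives p = -1.75, negative; keep [-1, -0.5]
t = -0.75 gives p = 0.9375, positive; keep [-0.75, -0.5]
t = -0.625 gives p = -0.453125, negative; keep [-0.75, -0.625]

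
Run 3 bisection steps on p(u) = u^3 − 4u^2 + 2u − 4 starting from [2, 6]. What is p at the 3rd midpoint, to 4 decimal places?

-3.1250

midpoint 4: p = 4 > 0 → [2, 4]
midpoint 3: p = -7 < 0 → [3, 4]
midpoint 3.5: p = -3.125 < 0 → [3.5, 4]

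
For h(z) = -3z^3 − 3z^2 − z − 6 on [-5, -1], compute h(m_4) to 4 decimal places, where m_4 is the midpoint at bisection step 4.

2.6406

z = -3 gives h = 51, positive; keep [-3, -1]
z = -2 gives h = 8, positive; keep [-2, -1]
z = -1.5 gives h = -1.125, negative; keep [-2, -1.5]
z = -1.75 gives h = 2.6406, positive; keep [-1.75, -1.5]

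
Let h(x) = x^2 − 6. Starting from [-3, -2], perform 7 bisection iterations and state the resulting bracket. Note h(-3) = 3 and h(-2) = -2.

[-2.453125, -2.4453125]

h(-2.5) = 0.25 > 0, so the root lies in [-2.5, -2]
h(-2.25) = -0.9375 < 0, so the root lies in [-2.5, -2.25]
h(-2.375) = -0.359375 < 0, so the root lies in [-2.5, -2.375]
h(-2.4375) = -0.0586 < 0, so the root lies in [-2.5, -2.4375]
h(-2.46875) = 0.0947 > 0, so the root lies in [-2.46875, -2.4375]
h(-2.453125) = 0.0178 > 0, so the root lies in [-2.453125, -2.4375]
h(-2.4453125) = -0.0204 < 0, so the root lies in [-2.453125, -2.4453125]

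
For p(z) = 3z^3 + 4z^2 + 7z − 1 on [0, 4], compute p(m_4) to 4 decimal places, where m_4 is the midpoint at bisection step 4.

midpoint 2: p = 53 > 0 → [0, 2]
midpoint 1: p = 13 > 0 → [0, 1]
midpoint 0.5: p = 3.875 > 0 → [0, 0.5]
midpoint 0.25: p = 1.0469 > 0 → [0, 0.25]

1.0469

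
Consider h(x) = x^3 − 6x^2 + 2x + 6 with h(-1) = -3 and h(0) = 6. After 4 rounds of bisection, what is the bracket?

[-0.8125, -0.75]

m = -0.5, h(m) = 3.375 (+); new bracket [-1, -0.5]
m = -0.75, h(m) = 0.703125 (+); new bracket [-1, -0.75]
m = -0.875, h(m) = -1.013672 (−); new bracket [-0.875, -0.75]
m = -0.8125, h(m) = -0.1223 (−); new bracket [-0.8125, -0.75]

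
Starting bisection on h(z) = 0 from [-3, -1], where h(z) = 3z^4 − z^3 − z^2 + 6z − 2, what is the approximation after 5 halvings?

midpoint -2: h = 38 > 0 → [-2, -1]
midpoint -1.5: h = 5.3125 > 0 → [-1.5, -1]
midpoint -1.25: h = -1.785156 < 0 → [-1.5, -1.25]
midpoint -1.375: h = 1.1824 > 0 → [-1.375, -1.25]
midpoint -1.3125: h = -0.434 < 0 → [-1.375, -1.3125]

-1.3125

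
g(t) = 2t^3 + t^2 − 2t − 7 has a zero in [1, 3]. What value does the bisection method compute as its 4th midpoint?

g(2) = 9 > 0, so the root lies in [1, 2]
g(1.5) = -1 < 0, so the root lies in [1.5, 2]
g(1.75) = 3.28125 > 0, so the root lies in [1.5, 1.75]
g(1.625) = 0.9727 > 0, so the root lies in [1.5, 1.625]

1.625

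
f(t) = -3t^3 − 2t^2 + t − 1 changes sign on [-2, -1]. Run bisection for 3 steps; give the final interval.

t = -1.5 gives f = 3.125, positive; keep [-1.5, -1]
t = -1.25 gives f = 0.484375, positive; keep [-1.25, -1]
t = -1.125 gives f = -0.384766, negative; keep [-1.25, -1.125]

[-1.25, -1.125]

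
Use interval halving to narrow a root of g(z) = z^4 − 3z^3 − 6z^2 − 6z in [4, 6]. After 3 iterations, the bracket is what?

[4.5, 4.75]

m = 5, g(m) = 70 (+); new bracket [4, 5]
m = 4.5, g(m) = -11.8125 (−); new bracket [4.5, 5]
m = 4.75, g(m) = 23.675781 (+); new bracket [4.5, 4.75]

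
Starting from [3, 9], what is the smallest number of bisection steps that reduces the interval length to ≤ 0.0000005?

24

Width after n steps is 6/2^n. Need 2^n ≥ 6/0.0000005 = 12000000.
2^23 = 8388608 < 12000000 ≤ 2^24 = 16777216, so n = 24.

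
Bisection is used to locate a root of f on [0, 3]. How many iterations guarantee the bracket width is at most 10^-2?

Width after n steps is 3/2^n. Need 2^n ≥ 3/10^-2 = 300.
2^8 = 256 < 300 ≤ 2^9 = 512, so n = 9.

9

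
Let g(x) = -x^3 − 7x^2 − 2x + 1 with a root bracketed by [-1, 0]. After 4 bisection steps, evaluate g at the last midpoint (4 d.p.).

0.0881

x = -0.5 gives g = 0.375, positive; keep [-1, -0.5]
x = -0.75 gives g = -1.015625, negative; keep [-0.75, -0.5]
x = -0.625 gives g = -0.240234, negative; keep [-0.625, -0.5]
x = -0.5625 gives g = 0.0881, positive; keep [-0.625, -0.5625]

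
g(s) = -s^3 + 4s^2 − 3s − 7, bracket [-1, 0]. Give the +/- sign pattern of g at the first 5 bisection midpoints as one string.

m = -0.5, g(m) = -4.375 (−); new bracket [-1, -0.5]
m = -0.75, g(m) = -2.078125 (−); new bracket [-1, -0.75]
m = -0.875, g(m) = -0.642578 (−); new bracket [-1, -0.875]
m = -0.9375, g(m) = 0.1521 (+); new bracket [-0.9375, -0.875]
m = -0.90625, g(m) = -0.2518 (−); new bracket [-0.9375, -0.90625]

---+-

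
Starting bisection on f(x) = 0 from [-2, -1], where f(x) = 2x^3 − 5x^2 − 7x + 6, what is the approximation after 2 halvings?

-1.25

x = -1.5 gives f = -1.5, negative; keep [-1.5, -1]
x = -1.25 gives f = 3.03125, positive; keep [-1.5, -1.25]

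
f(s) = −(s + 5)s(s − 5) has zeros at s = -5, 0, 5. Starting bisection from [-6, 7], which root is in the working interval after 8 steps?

midpoint 0.5: f = 12.375 > 0 → [0.5, 7]
midpoint 3.75: f = 41.015625 > 0 → [3.75, 7]
midpoint 5.375: f = -20.912109 < 0 → [3.75, 5.375]
midpoint 4.5625: f = 19.0876 > 0 → [4.5625, 5.375]
midpoint 4.96875: f = 1.5479 > 0 → [4.96875, 5.375]
midpoint 5.171875: f = -9.0419 < 0 → [4.96875, 5.171875]
midpoint 5.0703125: f = -3.5901 < 0 → [4.96875, 5.0703125]
midpoint 5.01953125: f = -0.9823 < 0 → [4.96875, 5.01953125]

5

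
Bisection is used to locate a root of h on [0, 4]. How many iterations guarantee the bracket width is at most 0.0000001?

26

Width after n steps is 4/2^n. Need 2^n ≥ 4/0.0000001 = 40000000.
2^25 = 33554432 < 40000000 ≤ 2^26 = 67108864, so n = 26.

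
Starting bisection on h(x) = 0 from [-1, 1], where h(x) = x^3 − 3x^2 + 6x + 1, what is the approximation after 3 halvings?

-0.25

h(0) = 1 > 0, so the root lies in [-1, 0]
h(-0.5) = -2.875 < 0, so the root lies in [-0.5, 0]
h(-0.25) = -0.703125 < 0, so the root lies in [-0.25, 0]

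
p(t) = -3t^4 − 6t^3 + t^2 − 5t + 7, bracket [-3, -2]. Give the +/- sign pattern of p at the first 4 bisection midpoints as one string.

+---

midpoint -2.5: p = 2.3125 > 0 → [-3, -2.5]
midpoint -2.75: p = -18.480469 < 0 → [-2.75, -2.5]
midpoint -2.625: p = -6.89917 < 0 → [-2.625, -2.5]
midpoint -2.5625: p = -2.0157 < 0 → [-2.5625, -2.5]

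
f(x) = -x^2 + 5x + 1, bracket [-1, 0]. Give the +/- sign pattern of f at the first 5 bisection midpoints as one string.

midpoint -0.5: f = -1.75 < 0 → [-0.5, 0]
midpoint -0.25: f = -0.3125 < 0 → [-0.25, 0]
midpoint -0.125: f = 0.359375 > 0 → [-0.25, -0.125]
midpoint -0.1875: f = 0.0273 > 0 → [-0.25, -0.1875]
midpoint -0.21875: f = -0.1416 < 0 → [-0.21875, -0.1875]

--++-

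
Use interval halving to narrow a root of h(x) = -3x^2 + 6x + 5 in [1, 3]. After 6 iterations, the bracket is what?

h(2) = 5 > 0, so the root lies in [2, 3]
h(2.5) = 1.25 > 0, so the root lies in [2.5, 3]
h(2.75) = -1.1875 < 0, so the root lies in [2.5, 2.75]
h(2.625) = 0.0781 > 0, so the root lies in [2.625, 2.75]
h(2.6875) = -0.543 < 0, so the root lies in [2.625, 2.6875]
h(2.65625) = -0.2295 < 0, so the root lies in [2.625, 2.65625]

[2.625, 2.65625]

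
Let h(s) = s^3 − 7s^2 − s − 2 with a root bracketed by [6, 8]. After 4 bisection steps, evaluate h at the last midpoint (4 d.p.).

-2.7793

h(7) = -9 < 0, so the root lies in [7, 8]
h(7.5) = 18.625 > 0, so the root lies in [7, 7.5]
h(7.25) = 3.890625 > 0, so the root lies in [7, 7.25]
h(7.125) = -2.7793 < 0, so the root lies in [7.125, 7.25]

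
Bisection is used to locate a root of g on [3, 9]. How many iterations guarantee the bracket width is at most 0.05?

Width after n steps is 6/2^n. Need 2^n ≥ 6/0.05 = 120.
2^6 = 64 < 120 ≤ 2^7 = 128, so n = 7.

7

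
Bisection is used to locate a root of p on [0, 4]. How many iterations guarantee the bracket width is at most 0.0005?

Width after n steps is 4/2^n. Need 2^n ≥ 4/0.0005 = 8000.
2^12 = 4096 < 8000 ≤ 2^13 = 8192, so n = 13.

13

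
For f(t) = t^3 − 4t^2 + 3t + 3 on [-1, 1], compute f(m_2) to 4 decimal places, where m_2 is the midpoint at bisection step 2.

0.3750

t = 0 gives f = 3, positive; keep [-1, 0]
t = -0.5 gives f = 0.375, positive; keep [-1, -0.5]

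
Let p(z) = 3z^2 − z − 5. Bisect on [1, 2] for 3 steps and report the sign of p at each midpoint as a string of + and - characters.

p(1.5) = 0.25 > 0, so the root lies in [1, 1.5]
p(1.25) = -1.5625 < 0, so the root lies in [1.25, 1.5]
p(1.375) = -0.703125 < 0, so the root lies in [1.375, 1.5]

+--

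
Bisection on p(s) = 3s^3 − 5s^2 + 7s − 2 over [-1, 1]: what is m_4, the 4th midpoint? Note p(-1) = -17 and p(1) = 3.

m = 0, p(m) = -2 (−); new bracket [0, 1]
m = 0.5, p(m) = 0.625 (+); new bracket [0, 0.5]
m = 0.25, p(m) = -0.515625 (−); new bracket [0.25, 0.5]
m = 0.375, p(m) = 0.0801 (+); new bracket [0.25, 0.375]

0.375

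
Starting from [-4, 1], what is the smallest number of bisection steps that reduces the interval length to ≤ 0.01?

9

Width after n steps is 5/2^n. Need 2^n ≥ 5/0.01 = 500.
2^8 = 256 < 500 ≤ 2^9 = 512, so n = 9.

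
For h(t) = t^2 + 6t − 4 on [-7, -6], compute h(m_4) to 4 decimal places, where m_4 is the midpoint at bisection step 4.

-0.3086

h(-6.5) = -0.75 < 0, so the root lies in [-7, -6.5]
h(-6.75) = 1.0625 > 0, so the root lies in [-6.75, -6.5]
h(-6.625) = 0.140625 > 0, so the root lies in [-6.625, -6.5]
h(-6.5625) = -0.3086 < 0, so the root lies in [-6.625, -6.5625]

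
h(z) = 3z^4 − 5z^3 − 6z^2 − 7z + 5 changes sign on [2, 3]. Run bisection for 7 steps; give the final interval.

z = 2.5 gives h = -10.9375, negative; keep [2.5, 3]
z = 2.75 gives h = 7.964844, positive; keep [2.5, 2.75]
z = 2.625 gives h = -2.716064, negative; keep [2.625, 2.75]
z = 2.6875 gives h = 2.2974, positive; keep [2.625, 2.6875]
z = 2.65625 gives h = -0.2886, negative; keep [2.65625, 2.6875]
z = 2.671875 gives h = 0.9843, positive; keep [2.65625, 2.671875]
z = 2.6640625 gives h = 0.3429, positive; keep [2.65625, 2.6640625]

[2.65625, 2.6640625]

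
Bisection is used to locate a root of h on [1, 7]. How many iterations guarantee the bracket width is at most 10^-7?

26

Width after n steps is 6/2^n. Need 2^n ≥ 6/10^-7 = 60000000.
2^25 = 33554432 < 60000000 ≤ 2^26 = 67108864, so n = 26.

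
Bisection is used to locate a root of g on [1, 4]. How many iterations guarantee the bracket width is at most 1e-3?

12

Width after n steps is 3/2^n. Need 2^n ≥ 3/1e-3 = 3000.
2^11 = 2048 < 3000 ≤ 2^12 = 4096, so n = 12.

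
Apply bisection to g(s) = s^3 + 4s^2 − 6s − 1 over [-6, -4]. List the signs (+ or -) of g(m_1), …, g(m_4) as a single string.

+--+

s = -5 gives g = 4, positive; keep [-6, -5]
s = -5.5 gives g = -13.375, negative; keep [-5.5, -5]
s = -5.25 gives g = -3.953125, negative; keep [-5.25, -5]
s = -5.125 gives g = 0.2012, positive; keep [-5.25, -5.125]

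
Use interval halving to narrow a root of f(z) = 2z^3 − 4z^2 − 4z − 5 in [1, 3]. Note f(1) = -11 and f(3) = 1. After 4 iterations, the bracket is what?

f(2) = -13 < 0, so the root lies in [2, 3]
f(2.5) = -8.75 < 0, so the root lies in [2.5, 3]
f(2.75) = -4.65625 < 0, so the root lies in [2.75, 3]
f(2.875) = -2.0352 < 0, so the root lies in [2.875, 3]

[2.875, 3]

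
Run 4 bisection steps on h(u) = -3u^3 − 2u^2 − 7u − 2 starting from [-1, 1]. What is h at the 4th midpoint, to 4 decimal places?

m = 0, h(m) = -2 (−); new bracket [-1, 0]
m = -0.5, h(m) = 1.375 (+); new bracket [-0.5, 0]
m = -0.25, h(m) = -0.328125 (−); new bracket [-0.5, -0.25]
m = -0.375, h(m) = 0.502 (+); new bracket [-0.375, -0.25]

0.5020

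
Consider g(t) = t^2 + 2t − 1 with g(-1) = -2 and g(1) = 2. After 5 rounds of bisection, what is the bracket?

[0.375, 0.4375]

midpoint 0: g = -1 < 0 → [0, 1]
midpoint 0.5: g = 0.25 > 0 → [0, 0.5]
midpoint 0.25: g = -0.4375 < 0 → [0.25, 0.5]
midpoint 0.375: g = -0.1094 < 0 → [0.375, 0.5]
midpoint 0.4375: g = 0.0664 > 0 → [0.375, 0.4375]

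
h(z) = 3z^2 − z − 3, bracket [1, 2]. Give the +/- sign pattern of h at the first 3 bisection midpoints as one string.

z = 1.5 gives h = 2.25, positive; keep [1, 1.5]
z = 1.25 gives h = 0.4375, positive; keep [1, 1.25]
z = 1.125 gives h = -0.328125, negative; keep [1.125, 1.25]

++-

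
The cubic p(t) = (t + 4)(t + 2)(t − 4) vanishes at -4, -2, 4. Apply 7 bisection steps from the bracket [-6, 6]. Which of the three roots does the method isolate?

4

midpoint 0: p = -32 < 0 → [0, 6]
midpoint 3: p = -35 < 0 → [3, 6]
midpoint 4.5: p = 27.625 > 0 → [3, 4.5]
midpoint 3.75: p = -11.1406 < 0 → [3.75, 4.5]
midpoint 4.125: p = 6.2207 > 0 → [3.75, 4.125]
midpoint 3.9375: p = -2.9456 < 0 → [3.9375, 4.125]
midpoint 4.03125: p = 1.5137 > 0 → [3.9375, 4.03125]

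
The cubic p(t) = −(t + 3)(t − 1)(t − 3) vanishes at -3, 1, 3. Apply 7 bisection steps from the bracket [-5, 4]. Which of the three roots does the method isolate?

-3

midpoint -0.5: p = -13.125 < 0 → [-5, -0.5]
midpoint -2.75: p = -5.390625 < 0 → [-5, -2.75]
midpoint -3.875: p = 29.326172 > 0 → [-3.875, -2.75]
midpoint -3.3125: p = 8.5071 > 0 → [-3.3125, -2.75]
midpoint -3.03125: p = 0.7598 > 0 → [-3.03125, -2.75]
midpoint -2.890625: p = -2.5067 < 0 → [-3.03125, -2.890625]
midpoint -2.9609375: p = -0.9223 < 0 → [-3.03125, -2.9609375]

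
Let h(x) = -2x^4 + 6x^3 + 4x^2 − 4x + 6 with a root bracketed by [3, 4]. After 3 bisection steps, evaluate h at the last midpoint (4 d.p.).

x = 3.5 gives h = -1.875, negative; keep [3, 3.5]
x = 3.25 gives h = 18.085938, positive; keep [3.25, 3.5]
x = 3.375 gives h = 9.22998, positive; keep [3.375, 3.5]

9.2300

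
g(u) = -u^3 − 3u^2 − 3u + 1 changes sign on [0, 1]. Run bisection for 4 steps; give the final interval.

[0.25, 0.3125]

u = 0.5 gives g = -1.375, negative; keep [0, 0.5]
u = 0.25 gives g = 0.046875, positive; keep [0.25, 0.5]
u = 0.375 gives g = -0.599609, negative; keep [0.25, 0.375]
u = 0.3125 gives g = -0.261, negative; keep [0.25, 0.3125]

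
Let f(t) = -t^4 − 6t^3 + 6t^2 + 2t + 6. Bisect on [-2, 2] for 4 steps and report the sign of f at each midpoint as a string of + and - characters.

++-+

midpoint 0: f = 6 > 0 → [0, 2]
midpoint 1: f = 7 > 0 → [1, 2]
midpoint 1.5: f = -2.8125 < 0 → [1, 1.5]
midpoint 1.25: f = 3.7148 > 0 → [1.25, 1.5]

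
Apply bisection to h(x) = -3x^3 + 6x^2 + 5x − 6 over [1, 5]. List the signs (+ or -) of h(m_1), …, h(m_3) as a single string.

-+-

x = 3 gives h = -18, negative; keep [1, 3]
x = 2 gives h = 4, positive; keep [2, 3]
x = 2.5 gives h = -2.875, negative; keep [2, 2.5]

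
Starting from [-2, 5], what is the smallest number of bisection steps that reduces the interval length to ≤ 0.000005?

21

Width after n steps is 7/2^n. Need 2^n ≥ 7/0.000005 = 1400000.
2^20 = 1048576 < 1400000 ≤ 2^21 = 2097152, so n = 21.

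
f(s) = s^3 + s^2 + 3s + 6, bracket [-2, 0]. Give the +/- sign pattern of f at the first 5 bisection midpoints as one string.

f(-1) = 3 > 0, so the root lies in [-2, -1]
f(-1.5) = 0.375 > 0, so the root lies in [-2, -1.5]
f(-1.75) = -1.546875 < 0, so the root lies in [-1.75, -1.5]
f(-1.625) = -0.5254 < 0, so the root lies in [-1.625, -1.5]
f(-1.5625) = -0.0608 < 0, so the root lies in [-1.5625, -1.5]

++---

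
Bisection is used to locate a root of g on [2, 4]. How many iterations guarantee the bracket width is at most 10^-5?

18

Width after n steps is 2/2^n. Need 2^n ≥ 2/10^-5 = 200000.
2^17 = 131072 < 200000 ≤ 2^18 = 262144, so n = 18.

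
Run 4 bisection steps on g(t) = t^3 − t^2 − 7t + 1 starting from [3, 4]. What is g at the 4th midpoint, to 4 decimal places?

m = 3.5, g(m) = 7.125 (+); new bracket [3, 3.5]
m = 3.25, g(m) = 2.015625 (+); new bracket [3, 3.25]
m = 3.125, g(m) = -0.123047 (−); new bracket [3.125, 3.25]
m = 3.1875, g(m) = 0.9128 (+); new bracket [3.125, 3.1875]

0.9128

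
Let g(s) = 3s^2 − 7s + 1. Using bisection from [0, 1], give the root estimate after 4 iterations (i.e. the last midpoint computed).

midpoint 0.5: g = -1.75 < 0 → [0, 0.5]
midpoint 0.25: g = -0.5625 < 0 → [0, 0.25]
midpoint 0.125: g = 0.171875 > 0 → [0.125, 0.25]
midpoint 0.1875: g = -0.207 < 0 → [0.125, 0.1875]

0.1875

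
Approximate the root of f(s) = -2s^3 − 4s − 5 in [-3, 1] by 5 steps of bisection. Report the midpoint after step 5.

-0.875

m = -1, f(m) = 1 (+); new bracket [-1, 1]
m = 0, f(m) = -5 (−); new bracket [-1, 0]
m = -0.5, f(m) = -2.75 (−); new bracket [-1, -0.5]
m = -0.75, f(m) = -1.1562 (−); new bracket [-1, -0.75]
m = -0.875, f(m) = -0.1602 (−); new bracket [-1, -0.875]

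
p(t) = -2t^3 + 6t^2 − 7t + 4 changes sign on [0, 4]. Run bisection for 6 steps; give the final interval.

[1.5625, 1.625]

t = 2 gives p = -2, negative; keep [0, 2]
t = 1 gives p = 1, positive; keep [1, 2]
t = 1.5 gives p = 0.25, positive; keep [1.5, 2]
t = 1.75 gives p = -0.5938, negative; keep [1.5, 1.75]
t = 1.625 gives p = -0.1133, negative; keep [1.5, 1.625]
t = 1.5625 gives p = 0.0815, positive; keep [1.5625, 1.625]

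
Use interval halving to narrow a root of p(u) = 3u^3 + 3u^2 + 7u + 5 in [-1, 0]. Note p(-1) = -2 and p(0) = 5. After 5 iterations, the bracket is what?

[-0.78125, -0.75]

midpoint -0.5: p = 1.875 > 0 → [-1, -0.5]
midpoint -0.75: p = 0.171875 > 0 → [-1, -0.75]
midpoint -0.875: p = -0.837891 < 0 → [-0.875, -0.75]
midpoint -0.8125: p = -0.3162 < 0 → [-0.8125, -0.75]
midpoint -0.78125: p = -0.0682 < 0 → [-0.78125, -0.75]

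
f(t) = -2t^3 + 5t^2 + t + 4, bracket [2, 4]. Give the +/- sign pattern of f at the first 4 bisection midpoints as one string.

t = 3 gives f = -2, negative; keep [2, 3]
t = 2.5 gives f = 6.5, positive; keep [2.5, 3]
t = 2.75 gives f = 2.96875, positive; keep [2.75, 3]
t = 2.875 gives f = 0.6758, positive; keep [2.875, 3]

-+++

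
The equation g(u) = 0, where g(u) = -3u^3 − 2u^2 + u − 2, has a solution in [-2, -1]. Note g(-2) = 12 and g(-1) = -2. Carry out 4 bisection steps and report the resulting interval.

[-1.3125, -1.25]

midpoint -1.5: g = 2.125 > 0 → [-1.5, -1]
midpoint -1.25: g = -0.515625 < 0 → [-1.5, -1.25]
midpoint -1.375: g = 0.642578 > 0 → [-1.375, -1.25]
midpoint -1.3125: g = 0.0251 > 0 → [-1.3125, -1.25]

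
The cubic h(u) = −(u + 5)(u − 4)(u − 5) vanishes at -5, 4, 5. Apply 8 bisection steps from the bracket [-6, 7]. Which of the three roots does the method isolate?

-5

h(0.5) = -86.625 < 0, so the root lies in [-6, 0.5]
h(-2.75) = -117.703125 < 0, so the root lies in [-6, -2.75]
h(-4.375) = -49.072266 < 0, so the root lies in [-6, -4.375]
h(-5.1875) = 17.5496 > 0, so the root lies in [-5.1875, -4.375]
h(-4.78125) = -18.7888 < 0, so the root lies in [-5.1875, -4.78125]
h(-4.984375) = -1.4016 < 0, so the root lies in [-5.1875, -4.984375]
h(-5.0859375) = 7.8753 > 0, so the root lies in [-5.0859375, -4.984375]
h(-5.03515625) = 3.1876 > 0, so the root lies in [-5.03515625, -4.984375]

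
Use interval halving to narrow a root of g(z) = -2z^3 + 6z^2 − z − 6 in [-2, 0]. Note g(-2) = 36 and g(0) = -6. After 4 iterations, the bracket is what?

[-0.875, -0.75]

m = -1, g(m) = 3 (+); new bracket [-1, 0]
m = -0.5, g(m) = -3.75 (−); new bracket [-1, -0.5]
m = -0.75, g(m) = -1.03125 (−); new bracket [-1, -0.75]
m = -0.875, g(m) = 0.8086 (+); new bracket [-0.875, -0.75]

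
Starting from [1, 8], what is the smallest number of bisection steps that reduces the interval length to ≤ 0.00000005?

28

Width after n steps is 7/2^n. Need 2^n ≥ 7/0.00000005 = 140000000.
2^27 = 134217728 < 140000000 ≤ 2^28 = 268435456, so n = 28.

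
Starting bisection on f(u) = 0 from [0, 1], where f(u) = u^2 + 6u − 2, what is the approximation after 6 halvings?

u = 0.5 gives f = 1.25, positive; keep [0, 0.5]
u = 0.25 gives f = -0.4375, negative; keep [0.25, 0.5]
u = 0.375 gives f = 0.390625, positive; keep [0.25, 0.375]
u = 0.3125 gives f = -0.0273, negative; keep [0.3125, 0.375]
u = 0.34375 gives f = 0.1807, positive; keep [0.3125, 0.34375]
u = 0.328125 gives f = 0.0764, positive; keep [0.3125, 0.328125]

0.328125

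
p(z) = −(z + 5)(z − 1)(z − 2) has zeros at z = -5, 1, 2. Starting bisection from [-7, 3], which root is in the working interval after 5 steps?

-5

p(-2) = -36 < 0, so the root lies in [-7, -2]
p(-4.5) = -17.875 < 0, so the root lies in [-7, -4.5]
p(-5.75) = 39.234375 > 0, so the root lies in [-5.75, -4.5]
p(-5.125) = 5.4551 > 0, so the root lies in [-5.125, -4.5]
p(-4.8125) = -7.4246 < 0, so the root lies in [-5.125, -4.8125]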